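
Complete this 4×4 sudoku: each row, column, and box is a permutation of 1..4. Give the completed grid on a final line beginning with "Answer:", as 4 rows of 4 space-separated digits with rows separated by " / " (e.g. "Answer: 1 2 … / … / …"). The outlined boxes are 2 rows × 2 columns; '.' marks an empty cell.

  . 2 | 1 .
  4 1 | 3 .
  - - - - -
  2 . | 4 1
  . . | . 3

Step 1. [r1c1∈{3}] r1c1 has the single candidate 3, so r1c1=3.
Step 2. [r2c4∈{2}] r2c4's peers cover all but 2, so r2c4=2.
Step 3. [r3c2∈{3}] r3c2's peers cover all but 3. So r3c2=3.
Step 4. [r1c4∈{4}] r1c4 is down to just 4. So r1c4=4.
Step 5. [r4c2∈{4}] r4c2 is down to just 4. So r4c2=4.
Step 6. [r4c1∈{1}] only 1 remains possible at r4c1. So r4c1=1.
Step 7. [r4c3∈{2}] nothing but 2 survives at r4c3, so r4c3=2.

Answer: 3 2 1 4 / 4 1 3 2 / 2 3 4 1 / 1 4 2 3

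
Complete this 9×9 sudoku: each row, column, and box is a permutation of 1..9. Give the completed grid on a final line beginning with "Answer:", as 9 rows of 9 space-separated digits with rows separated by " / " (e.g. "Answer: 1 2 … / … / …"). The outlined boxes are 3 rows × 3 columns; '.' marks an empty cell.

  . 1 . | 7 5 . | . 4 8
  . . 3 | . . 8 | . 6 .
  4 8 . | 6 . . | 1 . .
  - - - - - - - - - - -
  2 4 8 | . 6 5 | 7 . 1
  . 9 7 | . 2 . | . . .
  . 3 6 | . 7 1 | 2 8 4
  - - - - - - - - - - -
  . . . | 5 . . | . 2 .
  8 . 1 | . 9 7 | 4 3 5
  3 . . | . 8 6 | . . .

Step 1. [r9c7∈{9}] nothing but 9 survives at r9c7, so r9c7=9.
Step 2. [r9c9∈{7}] only 7 remains possible at r9c9 ⇒ r9c9=7.
Step 3. [r3c5∈{3}] only 3 remains possible at r3c5, so r3c5=3.
Step 4. [r5c9∈{3,6}] r5c9 is the only open cell in col 9 admitting 3 ⇒ r5c9=3.
Step 5. [r2c7∈{5}] r2c7's peers cover all but 5. So r2c7=5.
Step 6. [r8c4∈{2}] only 2 remains possible at r8c4 ⇒ r8c4=2.
Step 7. [r7c5∈{1,4}] 1 has one home in row 7: r7c5 ⇒ r7c5=1.
Step 8. [r9c4∈{4}] r9c4 is down to just 4. So r9c4=4.
Step 9. [r7c9∈{6}] r7c9's peers cover all but 6. So r7c9=6.
Step 10. [r3c3∈{2,5,9}] row 3 places 5 nowhere but r3c3 ⇒ r3c3=5.
Step 11. [r4c8∈{9}] nothing but 9 survives at r4c8, so r4c8=9.
Step 12. [r9c3∈{2}] r9c3 has the single candidate 2. So r9c3=2.
Step 13. [r1c3∈{9}] r1c3 has the single candidate 9. So r1c3=9.
Step 14. [r3c6∈{2,9}] across col 6, 9 lands solely at r3c6, so r3c6=9.
Step 15. [r2c2∈{2,7}] across col 2, 2 lands solely at r2c2, so r2c2=2.
Step 16. [r5c8∈{5}] r5c8 is down to just 5 ⇒ r5c8=5.
Step 17. [r7c2∈{7}] r7c2 is down to just 7, so r7c2=7.
Step 18. [r2c4∈{1}] r2c4 has the single candidate 1 ⇒ r2c4=1.
Step 19. [r4c4∈{3}] r4c4's peers cover all but 3 ⇒ r4c4=3.
Step 20. [r7c6∈{3}] nothing but 3 survives at r7c6, so r7c6=3.
Step 21. [r7c1∈{9}] r7c1 is down to just 9, so r7c1=9.
Step 22. [r1c6∈{2}] nothing but 2 survives at r1c6. So r1c6=2.
Step 23. [r5c1∈{1}] r5c1 is down to just 1 ⇒ r5c1=1.
Step 24. [r2c1∈{7}] r2c1's peers cover all but 7 ⇒ r2c1=7.
Step 25. [r9c2∈{5}] r9c2 has the single candidate 5 ⇒ r9c2=5.
Step 26. [r3c8∈{7}] r3c8 is down to just 7 ⇒ r3c8=7.
Step 27. [r6c1∈{5}] nothing but 5 survives at r6c1. So r6c1=5.
Step 28. [r2c5∈{4}] r2c5 has the single candidate 4, so r2c5=4.
Step 29. [r1c1∈{6}] r1c1 has the single candidate 6 ⇒ r1c1=6.
Step 30. [r7c7∈{8}] r7c7 is down to just 8. So r7c7=8.
Step 31. [r9c8∈{1}] r9c8 is down to just 1. So r9c8=1.
Step 32. [r5c6∈{4}] r5c6's peers cover all but 4, so r5c6=4.
Step 33. [r7c3∈{4}] only 4 remains possible at r7c3 ⇒ r7c3=4.
Step 34. [r5c4∈{8}] nothing but 8 survives at r5c4, so r5c4=8.
Step 35. [r8c2∈{6}] r8c2 has the single candidate 6 ⇒ r8c2=6.
Step 36. [r3c9∈{2}] r3c9's peers cover all but 2. So r3c9=2.
Step 37. [r5c7∈{6}] only 6 remains possible at r5c7, so r5c7=6.
Step 38. [r2c9∈{9}] nothing but 9 survives at r2c9 ⇒ r2c9=9.
Step 39. [r1c7∈{3}] nothing but 3 survives at r1c7. So r1c7=3.
Step 40. [r6c4∈{9}] r6c4's peers cover all but 9 ⇒ r6c4=9.

Answer: 6 1 9 7 5 2 3 4 8 / 7 2 3 1 4 8 5 6 9 / 4 8 5 6 3 9 1 7 2 / 2 4 8 3 6 5 7 9 1 / 1 9 7 8 2 4 6 5 3 / 5 3 6 9 7 1 2 8 4 / 9 7 4 5 1 3 8 2 6 / 8 6 1 2 9 7 4 3 5 / 3 5 2 4 8 6 9 1 7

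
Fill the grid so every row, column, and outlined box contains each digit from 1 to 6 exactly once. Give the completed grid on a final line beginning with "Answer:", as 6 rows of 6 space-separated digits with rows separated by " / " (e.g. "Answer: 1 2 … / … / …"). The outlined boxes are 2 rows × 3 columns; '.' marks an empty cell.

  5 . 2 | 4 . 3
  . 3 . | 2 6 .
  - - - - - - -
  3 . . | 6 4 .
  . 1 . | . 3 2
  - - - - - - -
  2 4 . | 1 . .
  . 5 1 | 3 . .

Step 1. [r2c6∈{1,5}] row 2 places 5 nowhere but r2c6, so r2c6=5.
Step 2. [r6c1∈{6}] r6c1 is down to just 6 ⇒ r6c1=6.
Step 3. [r4c3∈{4,5,6}] 6 has one home in row 4: r4c3 ⇒ r4c3=6.
Step 4. [r2c3∈{4}] r2c3 has the single candidate 4 ⇒ r2c3=4.
Step 5. [r5c3∈{3}] r5c3 has the single candidate 3, so r5c3=3.
Step 6. [r3c2∈{2}] r3c2's peers cover all but 2 ⇒ r3c2=2.
Step 7. [r6c6∈{4}] r6c6 is down to just 4 ⇒ r6c6=4.
Step 8. [r3c6∈{1}] r3c6 has the single candidate 1 ⇒ r3c6=1.
Step 9. [r5c5∈{5}] r5c5's peers cover all but 5, so r5c5=5.
Step 10. [r1c2∈{6}] only 6 remains possible at r1c2, so r1c2=6.
Step 11. [r4c4∈{5}] only 5 remains possible at r4c4 ⇒ r4c4=5.
Step 12. [r6c5∈{2}] only 2 remains possible at r6c5, so r6c5=2.
Step 13. [r1c5∈{1}] r1c5 has the single candidate 1. So r1c5=1.
Step 14. [r4c1∈{4}] nothing but 4 survives at r4c1, so r4c1=4.
Step 15. [r5c6∈{6}] only 6 remains possible at r5c6 ⇒ r5c6=6.
Step 16. [r3c3∈{5}] r3c3 has the single candidate 5. So r3c3=5.
Step 17. [r2c1∈{1}] r2c1 is down to just 1. So r2c1=1.

Answer: 5 6 2 4 1 3 / 1 3 4 2 6 5 / 3 2 5 6 4 1 / 4 1 6 5 3 2 / 2 4 3 1 5 6 / 6 5 1 3 2 4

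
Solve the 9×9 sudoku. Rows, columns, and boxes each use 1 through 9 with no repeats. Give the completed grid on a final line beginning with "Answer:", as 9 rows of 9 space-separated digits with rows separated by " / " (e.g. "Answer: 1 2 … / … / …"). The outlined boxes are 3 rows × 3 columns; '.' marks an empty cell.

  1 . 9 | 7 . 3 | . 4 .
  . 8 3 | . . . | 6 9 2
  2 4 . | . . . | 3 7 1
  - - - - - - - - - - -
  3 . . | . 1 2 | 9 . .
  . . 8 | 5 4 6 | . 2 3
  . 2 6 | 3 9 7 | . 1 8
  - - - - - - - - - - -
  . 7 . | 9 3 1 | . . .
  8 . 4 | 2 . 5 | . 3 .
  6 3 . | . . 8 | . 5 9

Step 1. [r4c9∈{4,5,6,7}] row 4 places 4 nowhere but r4c9. So r4c9=4.
Step 2. [r3c3∈{5}] nothing but 5 survives at r3c3. So r3c3=5.
Step 3. [r8c9∈{6,7}] in col 9, 7 fits only at r8c9 ⇒ r8c9=7.
Step 4. [r9c3∈{1,2}] across col 3, 1 lands solely at r9c3. So r9c3=1.
Step 5. [r1c7∈{5,8}] r1c7 is the only open cell in box 3 admitting 8, so r1c7=8.
Step 6. [r3c4∈{6,8}] col 4 places 6 nowhere but r3c4, so r3c4=6.
Step 7. [r9c4∈{4}] r9c4 has the single candidate 4. So r9c4=4.
Step 8. [r5c1∈{7,9}] col 1 places 9 nowhere but r5c1. So r5c1=9.
Step 9. [r1c5∈{2,5}] in row 1, 2 fits only at r1c5 ⇒ r1c5=2.
Step 10. [r7c1∈{5}] only 5 remains possible at r7c1. So r7c1=5.
Step 11. [r7c8∈{6,8}] row 7 places 8 nowhere but r7c8. So r7c8=8.
Step 12. [r7c7∈{2,4}] 4 has one home in row 7: r7c7 ⇒ r7c7=4.
Step 13. [r6c7∈{5}] nothing but 5 survives at r6c7 ⇒ r6c7=5.
Step 14. [r2c1∈{7}] nothing but 7 survives at r2c1 ⇒ r2c1=7.
Step 15. [r1c2∈{6}] nothing but 6 survives at r1c2, so r1c2=6.
Step 16. [r5c7∈{7}] nothing but 7 survives at r5c7. So r5c7=7.
Step 17. [r4c2∈{5}] r4c2's peers cover all but 5 ⇒ r4c2=5.
Step 18. [r7c9∈{6}] r7c9 is down to just 6. So r7c9=6.
Step 19. [r7c3∈{2}] only 2 remains possible at r7c3 ⇒ r7c3=2.
Step 20. [r9c5∈{7}] only 7 remains possible at r9c5 ⇒ r9c5=7.
Step 21. [r4c4∈{8}] r4c4 is down to just 8, so r4c4=8.
Step 22. [r6c1∈{4}] nothing but 4 survives at r6c1. So r6c1=4.
Step 23. [r8c2∈{9}] only 9 remains possible at r8c2, so r8c2=9.
Step 24. [r4c8∈{6}] r4c8 has the single candidate 6. So r4c8=6.
Step 25. [r2c5∈{5}] r2c5 is down to just 5 ⇒ r2c5=5.
Step 26. [r3c5∈{8}] r3c5's peers cover all but 8, so r3c5=8.
Step 27. [r3c6∈{9}] r3c6 is down to just 9 ⇒ r3c6=9.
Step 28. [r9c7∈{2}] only 2 remains possible at r9c7, so r9c7=2.
Step 29. [r1c9∈{5}] nothing but 5 survives at r1c9, so r1c9=5.
Step 30. [r2c4∈{1}] nothing but 1 survives at r2c4. So r2c4=1.
Step 31. [r2c6∈{4}] r2c6's peers cover all but 4, so r2c6=4.
Step 32. [r8c7∈{1}] r8c7's peers cover all but 1. So r8c7=1.
Step 33. [r5c2∈{1}] nothing but 1 survives at r5c2, so r5c2=1.
Step 34. [r4c3∈{7}] only 7 remains possible at r4c3, so r4c3=7.
Step 35. [r8c5∈{6}] only 6 remains possible at r8c5 ⇒ r8c5=6.

Answer: 1 6 9 7 2 3 8 4 5 / 7 8 3 1 5 4 6 9 2 / 2 4 5 6 8 9 3 7 1 / 3 5 7 8 1 2 9 6 4 / 9 1 8 5 4 6 7 2 3 / 4 2 6 3 9 7 5 1 8 / 5 7 2 9 3 1 4 8 6 / 8 9 4 2 6 5 1 3 7 / 6 3 1 4 7 8 2 5 9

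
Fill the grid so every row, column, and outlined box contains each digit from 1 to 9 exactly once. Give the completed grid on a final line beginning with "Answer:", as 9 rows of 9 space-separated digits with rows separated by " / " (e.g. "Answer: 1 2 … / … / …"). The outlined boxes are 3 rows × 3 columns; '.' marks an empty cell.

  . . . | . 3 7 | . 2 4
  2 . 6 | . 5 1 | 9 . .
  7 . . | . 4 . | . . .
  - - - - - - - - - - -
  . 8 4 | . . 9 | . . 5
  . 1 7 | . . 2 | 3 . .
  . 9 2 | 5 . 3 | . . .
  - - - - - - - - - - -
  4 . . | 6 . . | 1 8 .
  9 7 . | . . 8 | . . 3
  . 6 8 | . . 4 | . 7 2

Step 1. [r1c7∈{5,6,8}] in row 1, 6 fits only at r1c7 ⇒ r1c7=6.
Step 2. [r6c1∈{6}] r6c1 is down to just 6, so r6c1=6.
Step 3. [r1c2∈{5}] only 5 remains possible at r1c2, so r1c2=5.
Step 4. [r5c9∈{6,8,9}] in col 9, 6 fits only at r5c9 ⇒ r5c9=6.
Step 5. [r4c8∈{1}] r4c8's peers cover all but 1 ⇒ r4c8=1.
Step 6. [r7c5∈{2,7,9}] row 7 places 7 nowhere but r7c5 ⇒ r7c5=7.
Step 7. [r3c2∈{3}] r3c2 is down to just 3. So r3c2=3.
Step 8. [r9c7∈{5}] only 5 remains possible at r9c7, so r9c7=5.
Step 9. [r3c7∈{8}] r3c7's peers cover all but 8 ⇒ r3c7=8.
Step 10. [r9c4∈{1,3,9}] r9c4 is the only open cell in col 4 admitting 3, so r9c4=3.
Step 11. [r8c4∈{1,2}] across col 4, 1 lands solely at r8c4. So r8c4=1.
Step 12. [r6c8∈{4}] r6c8 has the single candidate 4 ⇒ r6c8=4.
Step 13. [r2c4∈{8}] r2c4 is down to just 8 ⇒ r2c4=8.
Step 14. [r6c9∈{7,8}] col 9 places 8 nowhere but r6c9. So r6c9=8.
Step 15. [r1c4∈{9}] r1c4 has the single candidate 9. So r1c4=9.
Step 16. [r1c3∈{1}] r1c3 is down to just 1, so r1c3=1.
Step 17. [r4c4∈{7}] r4c4's peers cover all but 7 ⇒ r4c4=7.
Step 18. [r8c3∈{5}] r8c3's peers cover all but 5 ⇒ r8c3=5.
Step 19. [r8c8∈{6}] nothing but 6 survives at r8c8, so r8c8=6.
Step 20. [r1c1∈{8}] r1c1's peers cover all but 8, so r1c1=8.
Step 21. [r4c1∈{3}] r4c1 has the single candidate 3, so r4c1=3.
Step 22. [r3c9∈{1}] nothing but 1 survives at r3c9, so r3c9=1.
Step 23. [r5c5∈{8}] r5c5 has the single candidate 8, so r5c5=8.
Step 24. [r2c8∈{3}] r2c8 has the single candidate 3. So r2c8=3.
Step 25. [r8c5∈{2}] r8c5 has the single candidate 2 ⇒ r8c5=2.
Step 26. [r5c4∈{4}] r5c4 has the single candidate 4. So r5c4=4.
Step 27. [r5c1∈{5}] r5c1 has the single candidate 5 ⇒ r5c1=5.
Step 28. [r3c6∈{6}] r3c6 has the single candidate 6, so r3c6=6.
Step 29. [r7c3∈{3}] only 3 remains possible at r7c3, so r7c3=3.
Step 30. [r2c9∈{7}] r2c9 has the single candidate 7 ⇒ r2c9=7.
Step 31. [r3c8∈{5}] only 5 remains possible at r3c8. So r3c8=5.
Step 32. [r9c5∈{9}] nothing but 9 survives at r9c5, so r9c5=9.
Step 33. [r8c7∈{4}] r8c7's peers cover all but 4, so r8c7=4.
Step 34. [r6c7∈{7}] only 7 remains possible at r6c7, so r6c7=7.
Step 35. [r4c5∈{6}] r4c5 is down to just 6. So r4c5=6.
Step 36. [r4c7∈{2}] only 2 remains possible at r4c7. So r4c7=2.
Step 37. [r7c9∈{9}] nothing but 9 survives at r7c9. So r7c9=9.
Step 38. [r5c8∈{9}] r5c8 has the single candidate 9, so r5c8=9.
Step 39. [r6c5∈{1}] r6c5 is down to just 1. So r6c5=1.
Step 40. [r2c2∈{4}] only 4 remains possible at r2c2 ⇒ r2c2=4.
Step 41. [r7c2∈{2}] r7c2's peers cover all but 2, so r7c2=2.
Step 42. [r3c3∈{9}] r3c3 is down to just 9 ⇒ r3c3=9.
Step 43. [r7c6∈{5}] r7c6 is down to just 5 ⇒ r7c6=5.
Step 44. [r3c4∈{2}] r3c4 has the single candidate 2, so r3c4=2.
Step 45. [r9c1∈{1}] r9c1 has the single candidate 1 ⇒ r9c1=1.

Answer: 8 5 1 9 3 7 6 2 4 / 2 4 6 8 5 1 9 3 7 / 7 3 9 2 4 6 8 5 1 / 3 8 4 7 6 9 2 1 5 / 5 1 7 4 8 2 3 9 6 / 6 9 2 5 1 3 7 4 8 / 4 2 3 6 7 5 1 8 9 / 9 7 5 1 2 8 4 6 3 / 1 6 8 3 9 4 5 7 2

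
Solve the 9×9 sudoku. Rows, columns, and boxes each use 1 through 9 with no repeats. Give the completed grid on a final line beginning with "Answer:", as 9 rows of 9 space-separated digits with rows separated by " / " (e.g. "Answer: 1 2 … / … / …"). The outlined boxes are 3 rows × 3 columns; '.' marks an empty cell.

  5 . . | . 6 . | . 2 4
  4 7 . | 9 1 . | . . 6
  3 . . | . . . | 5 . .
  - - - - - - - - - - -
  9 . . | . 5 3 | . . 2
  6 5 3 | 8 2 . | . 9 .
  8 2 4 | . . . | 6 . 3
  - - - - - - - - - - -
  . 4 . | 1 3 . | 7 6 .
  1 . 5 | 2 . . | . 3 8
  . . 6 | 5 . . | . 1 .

Step 1. [r8c2∈{9}] r8c2's peers cover all but 9, so r8c2=9.
Step 2. [r6c4∈{7}] r6c4 has the single candidate 7, so r6c4=7.
Step 3. [r2c8∈{8}] r2c8's peers cover all but 8. So r2c8=8.
Step 4. [r8c7∈{4}] r8c7 is down to just 4. So r8c7=4.
Step 5. [r1c6∈{7,8}] 7 has one home in row 1: r1c6, so r1c6=7.
Step 6. [r9c9∈{9}] r9c9 is down to just 9 ⇒ r9c9=9.
Step 7. [r5c6∈{1,4}] r5c6 is the only open cell in row 5 admitting 4, so r5c6=4.
Step 8. [r9c6∈{8}] only 8 remains possible at r9c6 ⇒ r9c6=8.
Step 9. [r4c2∈{1}] r4c2 has the single candidate 1 ⇒ r4c2=1.
Step 10. [r3c3∈{1,2,8,9}] 9 has one home in row 3: r3c3. So r3c3=9.
Step 11. [r3c9∈{1,7}] across row 3, 1 lands solely at r3c9. So r3c9=1.
Step 12. [r7c1∈{2}] r7c1 is down to just 2, so r7c1=2.
Step 13. [r1c2∈{8}] nothing but 8 survives at r1c2 ⇒ r1c2=8.
Step 14. [r9c5∈{4,7}] across row 9, 4 lands solely at r9c5. So r9c5=4.
Step 15. [r3c8∈{7}] nothing but 7 survives at r3c8 ⇒ r3c8=7.
Step 16. [r7c6∈{9}] nothing but 9 survives at r7c6 ⇒ r7c6=9.
Step 17. [r2c6∈{2,5}] 5 has one home in row 2: r2c6, so r2c6=5.
Step 18. [r2c7∈{3}] nothing but 3 survives at r2c7 ⇒ r2c7=3.
Step 19. [r1c3∈{1}] r1c3 has the single candidate 1. So r1c3=1.
Step 20. [r8c6∈{6}] nothing but 6 survives at r8c6, so r8c6=6.
Step 21. [r4c3∈{7}] nothing but 7 survives at r4c3 ⇒ r4c3=7.
Step 22. [r5c9∈{7}] r5c9 is down to just 7, so r5c9=7.
Step 23. [r5c7∈{1}] r5c7 has the single candidate 1 ⇒ r5c7=1.
Step 24. [r7c9∈{5}] r7c9 has the single candidate 5 ⇒ r7c9=5.
Step 25. [r9c7∈{2}] r9c7's peers cover all but 2 ⇒ r9c7=2.
Step 26. [r8c5∈{7}] r8c5 is down to just 7 ⇒ r8c5=7.
Step 27. [r6c8∈{5}] r6c8's peers cover all but 5, so r6c8=5.
Step 28. [r1c4∈{3}] r1c4 has the single candidate 3 ⇒ r1c4=3.
Step 29. [r4c8∈{4}] only 4 remains possible at r4c8. So r4c8=4.
Step 30. [r6c5∈{9}] r6c5 has the single candidate 9 ⇒ r6c5=9.
Step 31. [r7c3∈{8}] r7c3 is down to just 8 ⇒ r7c3=8.
Step 32. [r3c4∈{4}] only 4 remains possible at r3c4. So r3c4=4.
Step 33. [r4c7∈{8}] r4c7 is down to just 8. So r4c7=8.
Step 34. [r1c7∈{9}] nothing but 9 survives at r1c7. So r1c7=9.
Step 35. [r3c6∈{2}] r3c6's peers cover all but 2 ⇒ r3c6=2.
Step 36. [r3c5∈{8}] nothing but 8 survives at r3c5 ⇒ r3c5=8.
Step 37. [r9c1∈{7}] nothing but 7 survives at r9c1, so r9c1=7.
Step 38. [r9c2∈{3}] r9c2's peers cover all but 3, so r9c2=3.
Step 39. [r6c6∈{1}] r6c6 is down to just 1, so r6c6=1.
Step 40. [r2c3∈{2}] r2c3 has the single candidate 2. So r2c3=2.
Step 41. [r4c4∈{6}] r4c4 is down to just 6. So r4c4=6.
Step 42. [r3c2∈{6}] r3c2 has the single candidate 6. So r3c2=6.

Answer: 5 8 1 3 6 7 9 2 4 / 4 7 2 9 1 5 3 8 6 / 3 6 9 4 8 2 5 7 1 / 9 1 7 6 5 3 8 4 2 / 6 5 3 8 2 4 1 9 7 / 8 2 4 7 9 1 6 5 3 / 2 4 8 1 3 9 7 6 5 / 1 9 5 2 7 6 4 3 8 / 7 3 6 5 4 8 2 1 9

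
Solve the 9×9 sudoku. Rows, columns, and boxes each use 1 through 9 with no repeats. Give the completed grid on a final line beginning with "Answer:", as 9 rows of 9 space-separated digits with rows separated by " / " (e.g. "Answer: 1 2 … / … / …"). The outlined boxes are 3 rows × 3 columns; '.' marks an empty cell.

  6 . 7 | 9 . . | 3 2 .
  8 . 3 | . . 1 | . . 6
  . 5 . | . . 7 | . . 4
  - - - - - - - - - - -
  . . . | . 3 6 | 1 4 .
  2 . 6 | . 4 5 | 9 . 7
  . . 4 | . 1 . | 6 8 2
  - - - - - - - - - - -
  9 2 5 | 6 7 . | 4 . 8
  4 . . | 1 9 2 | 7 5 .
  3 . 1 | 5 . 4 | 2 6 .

Step 1. [r4c4∈{2,7,8}] 2 has one home in row 4: r4c4, so r4c4=2.
Step 2. [r9c2∈{7,8}] r9c2 is the only open cell in row 9 admitting 7. So r9c2=7.
Step 3. [r5c2∈{1,3,8}] r5c2 is the only open cell in row 5 admitting 1, so r5c2=1.
Step 4. [r1c6∈{8}] r1c6 has the single candidate 8. So r1c6=8.
Step 5. [r4c9∈{5}] r4c9's peers cover all but 5, so r4c9=5.
Step 6. [r7c8∈{1,3}] in row 7, 1 fits only at r7c8, so r7c8=1.
Step 7. [r3c3∈{2,9}] r3c3 is the only open cell in col 3 admitting 2, so r3c3=2.
Step 8. [r2c2∈{4,9}] 9 has one home in box 1: r2c2. So r2c2=9.
Step 9. [r4c2∈{8}] nothing but 8 survives at r4c2 ⇒ r4c2=8.
Step 10. [r6c1∈{5,7}] 5 has one home in row 6: r6c1. So r6c1=5.
Step 11. [r1c5∈{5}] nothing but 5 survives at r1c5. So r1c5=5.
Step 12. [r3c4∈{3}] r3c4 has the single candidate 3. So r3c4=3.
Step 13. [r5c4∈{8}] r5c4 has the single candidate 8. So r5c4=8.
Step 14. [r8c2∈{6}] only 6 remains possible at r8c2. So r8c2=6.
Step 15. [r3c1∈{1}] r3c1 is down to just 1 ⇒ r3c1=1.
Step 16. [r2c8∈{7}] only 7 remains possible at r2c8 ⇒ r2c8=7.
Step 17. [r1c9∈{1}] only 1 remains possible at r1c9, so r1c9=1.
Step 18. [r5c8∈{3}] r5c8 is down to just 3. So r5c8=3.
Step 19. [r3c5∈{6}] r3c5's peers cover all but 6 ⇒ r3c5=6.
Step 20. [r3c8∈{9}] only 9 remains possible at r3c8 ⇒ r3c8=9.
Step 21. [r2c7∈{5}] r2c7 has the single candidate 5 ⇒ r2c7=5.
Step 22. [r1c2∈{4}] nothing but 4 survives at r1c2 ⇒ r1c2=4.
Step 23. [r4c3∈{9}] only 9 remains possible at r4c3, so r4c3=9.
Step 24. [r8c9∈{3}] r8c9 is down to just 3, so r8c9=3.
Step 25. [r4c1∈{7}] nothing but 7 survives at r4c1, so r4c1=7.
Step 26. [r3c7∈{8}] nothing but 8 survives at r3c7, so r3c7=8.
Step 27. [r9c9∈{9}] r9c9 has the single candidate 9 ⇒ r9c9=9.
Step 28. [r6c6∈{9}] only 9 remains possible at r6c6, so r6c6=9.
Step 29. [r8c3∈{8}] r8c3 has the single candidate 8. So r8c3=8.
Step 30. [r2c5∈{2}] r2c5 is down to just 2 ⇒ r2c5=2.
Step 31. [r6c2∈{3}] r6c2 is down to just 3, so r6c2=3.
Step 32. [r9c5∈{8}] r9c5 has the single candidate 8, so r9c5=8.
Step 33. [r7c6∈{3}] r7c6's peers cover all but 3. So r7c6=3.
Step 34. [r6c4∈{7}] nothing but 7 survives at r6c4, so r6c4=7.
Step 35. [r2c4∈{4}] nothing but 4 survives at r2c4 ⇒ r2c4=4.

Answer: 6 4 7 9 5 8 3 2 1 / 8 9 3 4 2 1 5 7 6 / 1 5 2 3 6 7 8 9 4 / 7 8 9 2 3 6 1 4 5 / 2 1 6 8 4 5 9 3 7 / 5 3 4 7 1 9 6 8 2 / 9 2 5 6 7 3 4 1 8 / 4 6 8 1 9 2 7 5 3 / 3 7 1 5 8 4 2 6 9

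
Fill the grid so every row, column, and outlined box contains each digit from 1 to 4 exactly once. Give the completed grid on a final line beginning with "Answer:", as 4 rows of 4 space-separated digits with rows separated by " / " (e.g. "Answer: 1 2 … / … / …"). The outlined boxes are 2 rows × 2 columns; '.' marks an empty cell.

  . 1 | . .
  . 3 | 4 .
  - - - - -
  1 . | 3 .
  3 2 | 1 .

Step 1. [r1c3∈{2}] r1c3 is down to just 2. So r1c3=2.
Step 2. [r3c2∈{4}] nothing but 4 survives at r3c2. So r3c2=4.
Step 3. [r1c1∈{4}] r1c1 has the single candidate 4. So r1c1=4.
Step 4. [r3c4∈{2}] r3c4 has the single candidate 2, so r3c4=2.
Step 5. [r4c4∈{4}] nothing but 4 survives at r4c4. So r4c4=4.
Step 6. [r2c4∈{1}] r2c4's peers cover all but 1 ⇒ r2c4=1.
Step 7. [r2c1∈{2}] nothing but 2 survives at r2c1. So r2c1=2.
Step 8. [r1c4∈{3}] r1c4's peers cover all but 3, so r1c4=3.

Answer: 4 1 2 3 / 2 3 4 1 / 1 4 3 2 / 3 2 1 4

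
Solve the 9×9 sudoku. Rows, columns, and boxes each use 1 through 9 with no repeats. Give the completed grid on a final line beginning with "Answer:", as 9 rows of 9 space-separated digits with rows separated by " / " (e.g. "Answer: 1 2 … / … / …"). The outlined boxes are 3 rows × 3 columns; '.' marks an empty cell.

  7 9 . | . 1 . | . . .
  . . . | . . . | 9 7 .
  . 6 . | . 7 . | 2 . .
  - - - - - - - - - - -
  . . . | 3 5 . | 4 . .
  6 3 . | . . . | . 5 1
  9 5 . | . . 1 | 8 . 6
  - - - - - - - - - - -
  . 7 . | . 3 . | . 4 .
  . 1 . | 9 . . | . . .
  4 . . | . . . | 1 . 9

Step 1. [r4c6∈{2,6,7,8,9}] across row 4, 6 lands solely at r4c6 ⇒ r4c6=6.
Step 2. [r2c2∈{2,4,8}] col 2 places 4 nowhere but r2c2 ⇒ r2c2=4.
Step 3. [r6c8∈{2,3}] in row 6, 3 fits only at r6c8, so r6c8=3.
Step 4. [r9c3∈{2,3,5,6,8}] 3 has one home in row 9: r9c3 ⇒ r9c3=3.
Step 5. [r3c6∈{3,4,5,8,9}] 9 has one home in row 3: r3c6. So r3c6=9.
Step 6. [r5c7∈{7}] r5c7 has the single candidate 7, so r5c7=7.
Step 7. [r4c9∈{2}] only 2 remains possible at r4c9. So r4c9=2.
Step 8. [r9c2∈{2,8}] across col 2, 2 lands solely at r9c2 ⇒ r9c2=2.
Step 9. [r2c1∈{1,2,3,5,8}] across col 1, 2 lands solely at r2c1 ⇒ r2c1=2.
Step 10. [r2c3∈{1,5,8}] r2c3 is the only open cell in row 2 admitting 1, so r2c3=1.
Step 11. [r7c4∈{1,2,5,6,8}] r7c4 is the only open cell in row 7 admitting 1, so r7c4=1.
Step 12. [r7c6∈{2,5,8}] row 7 places 2 nowhere but r7c6. So r7c6=2.
Step 13. [r1c4∈{2,4,5,6,8}] 2 has one home in row 1: r1c4. So r1c4=2.
Step 14. [r8c9∈{3,5,7,8}] col 9 places 7 nowhere but r8c9 ⇒ r8c9=7.
Step 15. [r6c4∈{4,7}] across box 5, 7 lands solely at r6c4 ⇒ r6c4=7.
Step 16. [r7c3∈{5,6,8,9}] row 7 places 9 nowhere but r7c3. So r7c3=9.
Step 17. [r7c7∈{5,6}] in row 7, 6 fits only at r7c7 ⇒ r7c7=6.
Step 18. [r9c8∈{8}] r9c8 is down to just 8, so r9c8=8.
Step 19. [r7c1∈{5,8}] in row 7, 8 fits only at r7c1 ⇒ r7c1=8.
Step 20. [r7c9∈{5}] r7c9's peers cover all but 5. So r7c9=5.
Step 21. [r5c5∈{2,4,8,9}] in row 5, 9 fits only at r5c5, so r5c5=9.
Step 22. [r9c5∈{6}] r9c5's peers cover all but 6 ⇒ r9c5=6.
Step 23. [r2c5∈{8}] nothing but 8 survives at r2c5, so r2c5=8.
Step 24. [r2c9∈{3}] r2c9 has the single candidate 3 ⇒ r2c9=3.
Step 25. [r2c6∈{5}] r2c6 is down to just 5. So r2c6=5.
Step 26. [r5c4∈{4,8}] across col 4, 8 lands solely at r5c4 ⇒ r5c4=8.
Step 27. [r5c6∈{4}] only 4 remains possible at r5c6 ⇒ r5c6=4.
Step 28. [r8c1∈{5}] r8c1's peers cover all but 5, so r8c1=5.
Step 29. [r1c9∈{4,8}] in row 1, 4 fits only at r1c9 ⇒ r1c9=4.
Step 30. [r1c3∈{5,8}] row 1 places 8 nowhere but r1c3, so r1c3=8.
Step 31. [r6c3∈{2,4}] row 6 places 4 nowhere but r6c3 ⇒ r6c3=4.
Step 32. [r8c5∈{4}] nothing but 4 survives at r8c5. So r8c5=4.
Step 33. [r3c1∈{3}] nothing but 3 survives at r3c1. So r3c1=3.
Step 34. [r9c6∈{7}] nothing but 7 survives at r9c6, so r9c6=7.
Step 35. [r4c8∈{9}] nothing but 9 survives at r4c8, so r4c8=9.
Step 36. [r8c6∈{8}] nothing but 8 survives at r8c6. So r8c6=8.
Step 37. [r8c3∈{6}] r8c3's peers cover all but 6 ⇒ r8c3=6.
Step 38. [r4c1∈{1}] nothing but 1 survives at r4c1. So r4c1=1.
Step 39. [r8c7∈{3}] r8c7's peers cover all but 3, so r8c7=3.
Step 40. [r4c2∈{8}] r4c2's peers cover all but 8 ⇒ r4c2=8.
Step 41. [r8c8∈{2}] r8c8's peers cover all but 2 ⇒ r8c8=2.
Step 42. [r6c5∈{2}] r6c5's peers cover all but 2 ⇒ r6c5=2.
Step 43. [r1c8∈{6}] r1c8's peers cover all but 6, so r1c8=6.
Step 44. [r1c6∈{3}] nothing but 3 survives at r1c6, so r1c6=3.
Step 45. [r3c4∈{4}] only 4 remains possible at r3c4 ⇒ r3c4=4.
Step 46. [r3c8∈{1}] nothing but 1 survives at r3c8 ⇒ r3c8=1.
Step 47. [r2c4∈{6}] nothing but 6 survives at r2c4. So r2c4=6.
Step 48. [r9c4∈{5}] r9c4 is down to just 5. So r9c4=5.
Step 49. [r3c3∈{5}] nothing but 5 survives at r3c3, so r3c3=5.
Step 50. [r3c9∈{8}] r3c9 is down to just 8 ⇒ r3c9=8.
Step 51. [r4c3∈{7}] r4c3 has the single candidate 7. So r4c3=7.
Step 52. [r5c3∈{2}] r5c3 has the single candidate 2 ⇒ r5c3=2.
Step 53. [r1c7∈{5}] r1c7 is down to just 5 ⇒ r1c7=5.

Answer: 7 9 8 2 1 3 5 6 4 / 2 4 1 6 8 5 9 7 3 / 3 6 5 4 7 9 2 1 8 / 1 8 7 3 5 6 4 9 2 / 6 3 2 8 9 4 7 5 1 / 9 5 4 7 2 1 8 3 6 / 8 7 9 1 3 2 6 4 5 / 5 1 6 9 4 8 3 2 7 / 4 2 3 5 6 7 1 8 9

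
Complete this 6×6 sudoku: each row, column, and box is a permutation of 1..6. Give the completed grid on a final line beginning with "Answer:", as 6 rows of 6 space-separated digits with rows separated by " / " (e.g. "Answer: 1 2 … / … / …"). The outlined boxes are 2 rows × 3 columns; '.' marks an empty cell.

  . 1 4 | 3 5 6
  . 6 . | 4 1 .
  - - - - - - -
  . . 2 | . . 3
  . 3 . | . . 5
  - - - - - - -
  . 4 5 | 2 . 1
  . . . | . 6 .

Step 1. [r4c3∈{1,6}] col 3 places 6 nowhere but r4c3 ⇒ r4c3=6.
Step 2. [r2c1∈{2,3,5}] r2c1 is the only open cell in row 2 admitting 5 ⇒ r2c1=5.
Step 3. [r4c4∈{1}] r4c4 is down to just 1, so r4c4=1.
Step 4. [r3c1∈{1,4}] in row 3, 1 fits only at r3c1, so r3c1=1.
Step 5. [r6c3∈{1,3}] along col 1, every 3-candidate lies inside box 5. So r6c3≠3.
Step 6. [r6c1∈{2,3}] in row 6, 3 fits only at r6c1. So r6c1=3.
Step 7. [r4c1∈{4}] r4c1 is down to just 4 ⇒ r4c1=4.
Step 8. [r6c6∈{4}] only 4 remains possible at r6c6, so r6c6=4.
Step 9. [r3c4∈{6}] r3c4 has the single candidate 6. So r3c4=6.
Step 10. [r6c3∈{1}] r6c3's peers cover all but 1 ⇒ r6c3=1.
Step 11. [r6c4∈{5}] only 5 remains possible at r6c4. So r6c4=5.
Step 12. [r3c5∈{4}] r3c5 is down to just 4 ⇒ r3c5=4.
Step 13. [r5c1∈{6}] r5c1 has the single candidate 6 ⇒ r5c1=6.
Step 14. [r1c1∈{2}] r1c1 is down to just 2, so r1c1=2.
Step 15. [r5c5∈{3}] r5c5 has the single candidate 3, so r5c5=3.
Step 16. [r2c3∈{3}] only 3 remains possible at r2c3. So r2c3=3.
Step 17. [r6c2∈{2}] r6c2's peers cover all but 2 ⇒ r6c2=2.
Step 18. [r3c2∈{5}] r3c2's peers cover all but 5, so r3c2=5.
Step 19. [r4c5∈{2}] r4c5 has the single candidate 2. So r4c5=2.
Step 20. [r2c6∈{2}] r2c6's peers cover all but 2, so r2c6=2.

Answer: 2 1 4 3 5 6 / 5 6 3 4 1 2 / 1 5 2 6 4 3 / 4 3 6 1 2 5 / 6 4 5 2 3 1 / 3 2 1 5 6 4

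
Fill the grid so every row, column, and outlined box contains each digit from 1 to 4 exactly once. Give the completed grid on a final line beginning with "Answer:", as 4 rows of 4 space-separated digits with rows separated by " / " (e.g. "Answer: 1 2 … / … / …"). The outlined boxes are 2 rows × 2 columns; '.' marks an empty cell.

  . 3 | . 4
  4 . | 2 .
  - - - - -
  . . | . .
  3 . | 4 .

Step 1. [r2c2∈{1}] nothing but 1 survives at r2c2, so r2c2=1.
Step 2. [r4c4∈{1,2}] row 4 places 1 nowhere but r4c4 ⇒ r4c4=1.
Step 3. [r3c4∈{2,3}] 2 has one home in col 4: r3c4. So r3c4=2.
Step 4. [r3c1∈{1}] r3c1 is down to just 1, so r3c1=1.
Step 5. [r3c2∈{4}] r3c2 has the single candidate 4. So r3c2=4.
Step 6. [r1c3∈{1}] nothing but 1 survives at r1c3. So r1c3=1.
Step 7. [r4c2∈{2}] only 2 remains possible at r4c2 ⇒ r4c2=2.
Step 8. [r1c1∈{2}] only 2 remains possible at r1c1, so r1c1=2.
Step 9. [r3c3∈{3}] r3c3's peers cover all but 3. So r3c3=3.
Step 10. [r2c4∈{3}] r2c4's peers cover all but 3 ⇒ r2c4=3.

Answer: 2 3 1 4 / 4 1 2 3 / 1 4 3 2 / 3 2 4 1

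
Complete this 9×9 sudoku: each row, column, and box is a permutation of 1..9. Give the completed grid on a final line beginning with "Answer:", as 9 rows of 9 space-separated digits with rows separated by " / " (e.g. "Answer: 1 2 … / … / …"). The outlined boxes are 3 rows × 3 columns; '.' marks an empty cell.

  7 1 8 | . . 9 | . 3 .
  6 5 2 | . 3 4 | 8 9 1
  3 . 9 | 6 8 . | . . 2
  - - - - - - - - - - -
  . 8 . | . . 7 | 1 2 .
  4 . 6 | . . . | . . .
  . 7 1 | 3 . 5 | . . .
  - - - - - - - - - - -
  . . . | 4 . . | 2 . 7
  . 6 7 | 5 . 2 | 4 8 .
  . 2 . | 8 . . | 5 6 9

Step 1. [r5c7∈{3,7,9}] in col 7, 3 fits only at r5c7. So r5c7=3.
Step 2. [r1c9∈{4,5,6}] r1c9 is the only open cell in row 1 admitting 4 ⇒ r1c9=4.
Step 3. [r4c4∈{9}] only 9 remains possible at r4c4 ⇒ r4c4=9.
Step 4. [r7c2∈{3,9}] in col 2, 3 fits only at r7c2, so r7c2=3.
Step 5. [r9c1∈{1}] r9c1's peers cover all but 1. So r9c1=1.
Step 6. [r8c5∈{1,9}] r8c5 is the only open cell in row 8 admitting 1. So r8c5=1.
Step 7. [r5c5∈{2}] nothing but 2 survives at r5c5, so r5c5=2.
Step 8. [r4c1∈{5}] nothing but 5 survives at r4c1 ⇒ r4c1=5.
Step 9. [r4c9∈{6}] nothing but 6 survives at r4c9, so r4c9=6.
Step 10. [r5c6∈{1,8}] in col 6, 8 fits only at r5c6, so r5c6=8.
Step 11. [r3c8∈{5,7}] r3c8 is the only open cell in row 3 admitting 5, so r3c8=5.
Step 12. [r6c5∈{4,6}] across row 6, 6 lands solely at r6c5. So r6c5=6.
Step 13. [r8c1∈{9}] only 9 remains possible at r8c1, so r8c1=9.
Step 14. [r6c1∈{2}] r6c1 has the single candidate 2, so r6c1=2.
Step 15. [r5c9∈{5}] r5c9 has the single candidate 5 ⇒ r5c9=5.
Step 16. [r5c8∈{7}] r5c8's peers cover all but 7. So r5c8=7.
Step 17. [r3c2∈{4}] r3c2's peers cover all but 4, so r3c2=4.
Step 18. [r7c3∈{5}] r7c3's peers cover all but 5 ⇒ r7c3=5.
Step 19. [r3c6∈{1}] nothing but 1 survives at r3c6, so r3c6=1.
Step 20. [r4c5∈{4}] nothing but 4 survives at r4c5, so r4c5=4.
Step 21. [r8c9∈{3}] r8c9's peers cover all but 3, so r8c9=3.
Step 22. [r5c4∈{1}] only 1 remains possible at r5c4 ⇒ r5c4=1.
Step 23. [r2c4∈{7}] only 7 remains possible at r2c4. So r2c4=7.
Step 24. [r1c5∈{5}] r1c5's peers cover all but 5. So r1c5=5.
Step 25. [r7c1∈{8}] only 8 remains possible at r7c1 ⇒ r7c1=8.
Step 26. [r7c5∈{9}] r7c5 has the single candidate 9. So r7c5=9.
Step 27. [r1c4∈{2}] r1c4's peers cover all but 2. So r1c4=2.
Step 28. [r4c3∈{3}] r4c3 has the single candidate 3 ⇒ r4c3=3.
Step 29. [r6c9∈{8}] only 8 remains possible at r6c9. So r6c9=8.
Step 30. [r7c8∈{1}] r7c8 is down to just 1. So r7c8=1.
Step 31. [r6c8∈{4}] only 4 remains possible at r6c8, so r6c8=4.
Step 32. [r6c7∈{9}] only 9 remains possible at r6c7. So r6c7=9.
Step 33. [r9c5∈{7}] r9c5's peers cover all but 7, so r9c5=7.
Step 34. [r3c7∈{7}] r3c7 has the single candidate 7 ⇒ r3c7=7.
Step 35. [r9c6∈{3}] r9c6's peers cover all but 3, so r9c6=3.
Step 36. [r7c6∈{6}] r7c6's peers cover all but 6 ⇒ r7c6=6.
Step 37. [r9c3∈{4}] only 4 remains possible at r9c3 ⇒ r9c3=4.
Step 38. [r5c2∈{9}] r5c2's peers cover all but 9, so r5c2=9.
Step 39. [r1c7∈{6}] r1c7 has the single candidate 6, so r1c7=6.

Answer: 7 1 8 2 5 9 6 3 4 / 6 5 2 7 3 4 8 9 1 / 3 4 9 6 8 1 7 5 2 / 5 8 3 9 4 7 1 2 6 / 4 9 6 1 2 8 3 7 5 / 2 7 1 3 6 5 9 4 8 / 8 3 5 4 9 6 2 1 7 / 9 6 7 5 1 2 4 8 3 / 1 2 4 8 7 3 5 6 9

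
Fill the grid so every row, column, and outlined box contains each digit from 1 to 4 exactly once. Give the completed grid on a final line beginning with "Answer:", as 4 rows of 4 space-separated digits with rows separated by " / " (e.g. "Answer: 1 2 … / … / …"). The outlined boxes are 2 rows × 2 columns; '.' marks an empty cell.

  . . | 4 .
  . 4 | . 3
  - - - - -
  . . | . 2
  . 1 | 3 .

Step 1. [r4c1∈{2,4}] row 4 places 2 nowhere but r4c1. So r4c1=2.
Step 2. [r2c1∈{1}] r2c1 is down to just 1. So r2c1=1.
Step 3. [r3c2∈{3}] only 3 remains possible at r3c2, so r3c2=3.
Step 4. [r2c3∈{2}] only 2 remains possible at r2c3. So r2c3=2.
Step 5. [r1c4∈{1}] r1c4 has the single candidate 1. So r1c4=1.
Step 6. [r3c1∈{4}] r3c1 is down to just 4. So r3c1=4.
Step 7. [r4c4∈{4}] nothing but 4 survives at r4c4. So r4c4=4.
Step 8. [r1c2∈{2}] only 2 remains possible at r1c2 ⇒ r1c2=2.
Step 9. [r1c1∈{3}] r1c1 is down to just 3 ⇒ r1c1=3.
Step 10. [r3c3∈{1}] only 1 remains possible at r3c3. So r3c3=1.

Answer: 3 2 4 1 / 1 4 2 3 / 4 3 1 2 / 2 1 3 4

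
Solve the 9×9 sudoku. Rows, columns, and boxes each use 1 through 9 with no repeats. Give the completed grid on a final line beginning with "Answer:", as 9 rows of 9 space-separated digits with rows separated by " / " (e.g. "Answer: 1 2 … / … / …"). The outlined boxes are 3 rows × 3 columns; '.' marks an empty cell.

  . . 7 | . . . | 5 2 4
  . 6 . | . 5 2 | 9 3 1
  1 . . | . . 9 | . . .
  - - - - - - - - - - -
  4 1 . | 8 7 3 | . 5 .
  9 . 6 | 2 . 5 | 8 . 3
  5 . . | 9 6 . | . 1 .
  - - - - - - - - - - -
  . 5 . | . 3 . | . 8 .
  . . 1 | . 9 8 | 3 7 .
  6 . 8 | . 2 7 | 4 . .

Step 1. [r4c3∈{2}] only 2 remains possible at r4c3, so r4c3=2.
Step 2. [r1c1∈{3,8}] in col 1, 3 fits only at r1c1, so r1c1=3.
Step 3. [r9c4∈{1,5}] across row 9, 1 lands solely at r9c4 ⇒ r9c4=1.
Step 4. [r2c3∈{4}] r2c3's peers cover all but 4, so r2c3=4.
Step 5. [r6c2∈{3,7,8}] across row 6, 8 lands solely at r6c2. So r6c2=8.
Step 6. [r1c4∈{6}] r1c4 is down to just 6. So r1c4=6.
Step 7. [r8c9∈{2,5,6}] 6 has one home in row 8: r8c9. So r8c9=6.
Step 8. [r7c4∈{4}] nothing but 4 survives at r7c4 ⇒ r7c4=4.
Step 9. [r9c8∈{9}] r9c8 has the single candidate 9. So r9c8=9.
Step 10. [r7c9∈{2}] only 2 remains possible at r7c9. So r7c9=2.
Step 11. [r5c5∈{1,4}] r5c5 is the only open cell in row 5 admitting 1 ⇒ r5c5=1.
Step 12. [r3c9∈{7,8}] in col 9, 8 fits only at r3c9, so r3c9=8.
Step 13. [r3c7∈{6,7}] r3c7 is the only open cell in box 3 admitting 7, so r3c7=7.
Step 14. [r3c2∈{2}] r3c2 has the single candidate 2. So r3c2=2.
Step 15. [r5c2∈{7}] r5c2's peers cover all but 7 ⇒ r5c2=7.
Step 16. [r1c2∈{9}] only 9 remains possible at r1c2. So r1c2=9.
Step 17. [r2c4∈{7}] r2c4 is down to just 7 ⇒ r2c4=7.
Step 18. [r6c6∈{4}] only 4 remains possible at r6c6, so r6c6=4.
Step 19. [r3c4∈{3}] nothing but 3 survives at r3c4. So r3c4=3.
Step 20. [r8c2∈{4}] only 4 remains possible at r8c2. So r8c2=4.
Step 21. [r7c3∈{9}] nothing but 9 survives at r7c3 ⇒ r7c3=9.
Step 22. [r5c8∈{4}] r5c8 is down to just 4 ⇒ r5c8=4.
Step 23. [r7c7∈{1}] nothing but 1 survives at r7c7, so r7c7=1.
Step 24. [r2c1∈{8}] r2c1 has the single candidate 8 ⇒ r2c1=8.
Step 25. [r7c6∈{6}] r7c6's peers cover all but 6, so r7c6=6.
Step 26. [r1c5∈{8}] r1c5 is down to just 8, so r1c5=8.
Step 27. [r7c1∈{7}] r7c1 is down to just 7. So r7c1=7.
Step 28. [r1c6∈{1}] only 1 remains possible at r1c6 ⇒ r1c6=1.
Step 29. [r6c3∈{3}] nothing but 3 survives at r6c3, so r6c3=3.
Step 30. [r4c9∈{9}] r4c9 is down to just 9. So r4c9=9.
Step 31. [r3c5∈{4}] only 4 remains possible at r3c5, so r3c5=4.
Step 32. [r4c7∈{6}] r4c7's peers cover all but 6, so r4c7=6.
Step 33. [r6c7∈{2}] nothing but 2 survives at r6c7, so r6c7=2.
Step 34. [r8c1∈{2}] r8c1 has the single candidate 2. So r8c1=2.
Step 35. [r9c9∈{5}] nothing but 5 survives at r9c9. So r9c9=5.
Step 36. [r3c8∈{6}] r3c8's peers cover all but 6, so r3c8=6.
Step 37. [r6c9∈{7}] only 7 remains possible at r6c9, so r6c9=7.
Step 38. [r3c3∈{5}] r3c3's peers cover all but 5. So r3c3=5.
Step 39. [r9c2∈{3}] r9c2's peers cover all but 3 ⇒ r9c2=3.
Step 40. [r8c4∈{5}] r8c4 is down to just 5, so r8c4=5.

Answer: 3 9 7 6 8 1 5 2 4 / 8 6 4 7 5 2 9 3 1 / 1 2 5 3 4 9 7 6 8 / 4 1 2 8 7 3 6 5 9 / 9 7 6 2 1 5 8 4 3 / 5 8 3 9 6 4 2 1 7 / 7 5 9 4 3 6 1 8 2 / 2 4 1 5 9 8 3 7 6 / 6 3 8 1 2 7 4 9 5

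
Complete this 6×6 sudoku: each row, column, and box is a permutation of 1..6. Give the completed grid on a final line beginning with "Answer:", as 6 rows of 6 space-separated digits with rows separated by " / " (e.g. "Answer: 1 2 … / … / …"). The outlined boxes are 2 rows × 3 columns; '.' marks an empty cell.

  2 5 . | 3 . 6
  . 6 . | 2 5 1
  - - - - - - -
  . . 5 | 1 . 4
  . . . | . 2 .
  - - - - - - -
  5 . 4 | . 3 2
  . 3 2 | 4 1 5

Step 1. [r4c3∈{1,3,6}] r4c3 is the only open cell in col 3 admitting 6 ⇒ r4c3=6.
Step 2. [r4c1∈{1,3,4}] in col 1, 1 fits only at r4c1. So r4c1=1.
Step 3. [r2c3∈{3}] r2c3 has the single candidate 3 ⇒ r2c3=3.
Step 4. [r2c1∈{4}] only 4 remains possible at r2c1. So r2c1=4.
Step 5. [r5c4∈{6}] r5c4 is down to just 6, so r5c4=6.
Step 6. [r1c3∈{1}] r1c3 has the single candidate 1, so r1c3=1.
Step 7. [r1c5∈{4}] r1c5 is down to just 4 ⇒ r1c5=4.
Step 8. [r3c1∈{3}] r3c1 is down to just 3, so r3c1=3.
Step 9. [r3c2∈{2}] only 2 remains possible at r3c2. So r3c2=2.
Step 10. [r3c5∈{6}] r3c5's peers cover all but 6 ⇒ r3c5=6.
Step 11. [r4c6∈{3}] nothing but 3 survives at r4c6. So r4c6=3.
Step 12. [r5c2∈{1}] only 1 remains possible at r5c2. So r5c2=1.
Step 13. [r6c1∈{6}] only 6 remains possible at r6c1. So r6c1=6.
Step 14. [r4c2∈{4}] r4c2 has the single candidate 4. So r4c2=4.
Step 15. [r4c4∈{5}] only 5 remains possible at r4c4. So r4c4=5.

Answer: 2 5 1 3 4 6 / 4 6 3 2 5 1 / 3 2 5 1 6 4 / 1 4 6 5 2 3 / 5 1 4 6 3 2 / 6 3 2 4 1 5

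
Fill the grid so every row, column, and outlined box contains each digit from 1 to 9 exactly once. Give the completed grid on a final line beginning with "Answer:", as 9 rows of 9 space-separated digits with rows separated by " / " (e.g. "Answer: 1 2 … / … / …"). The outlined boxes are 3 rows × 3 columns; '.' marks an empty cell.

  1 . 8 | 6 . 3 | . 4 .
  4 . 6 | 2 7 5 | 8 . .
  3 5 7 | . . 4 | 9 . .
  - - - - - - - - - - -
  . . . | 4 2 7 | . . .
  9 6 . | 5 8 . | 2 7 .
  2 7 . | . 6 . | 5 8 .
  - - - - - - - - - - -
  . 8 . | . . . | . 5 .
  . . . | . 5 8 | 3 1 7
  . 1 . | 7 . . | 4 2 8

Step 1. [r8c4∈{9}] r8c4's peers cover all but 9. So r8c4=9.
Step 2. [r4c2∈{3}] r4c2 is down to just 3. So r4c2=3.
Step 3. [r2c9∈{1,3}] in row 2, 1 fits only at r2c9 ⇒ r2c9=1.
Step 4. [r5c6∈{1}] r5c6 has the single candidate 1, so r5c6=1.
Step 5. [r7c9∈{6,9}] across box 9, 9 lands solely at r7c9. So r7c9=9.
Step 6. [r5c3∈{4}] only 4 remains possible at r5c3. So r5c3=4.
Step 7. [r4c9∈{6}] nothing but 6 survives at r4c9. So r4c9=6.
Step 8. [r9c5∈{3}] r9c5 is down to just 3 ⇒ r9c5=3.
Step 9. [r1c2∈{2,9}] box 1 places 2 nowhere but r1c2, so r1c2=2.
Step 10. [r7c4∈{1}] only 1 remains possible at r7c4. So r7c4=1.
Step 11. [r7c7∈{6}] r7c7's peers cover all but 6, so r7c7=6.
Step 12. [r6c4∈{3}] r6c4 is down to just 3. So r6c4=3.
Step 13. [r6c3∈{1}] nothing but 1 survives at r6c3 ⇒ r6c3=1.
Step 14. [r4c3∈{5}] nothing but 5 survives at r4c3. So r4c3=5.
Step 15. [r8c3∈{2}] only 2 remains possible at r8c3, so r8c3=2.
Step 16. [r9c1∈{5,6}] row 9 places 5 nowhere but r9c1 ⇒ r9c1=5.
Step 17. [r3c4∈{8}] only 8 remains possible at r3c4, so r3c4=8.
Step 18. [r3c5∈{1}] r3c5 has the single candidate 1 ⇒ r3c5=1.
Step 19. [r2c2∈{9}] r2c2 has the single candidate 9, so r2c2=9.
Step 20. [r9c3∈{9}] only 9 remains possible at r9c3, so r9c3=9.
Step 21. [r4c8∈{9}] nothing but 9 survives at r4c8. So r4c8=9.
Step 22. [r6c9∈{4}] nothing but 4 survives at r6c9, so r6c9=4.
Step 23. [r7c3∈{3}] r7c3 is down to just 3 ⇒ r7c3=3.
Step 24. [r5c9∈{3}] only 3 remains possible at r5c9 ⇒ r5c9=3.
Step 25. [r4c1∈{8}] only 8 remains possible at r4c1, so r4c1=8.
Step 26. [r4c7∈{1}] r4c7's peers cover all but 1 ⇒ r4c7=1.
Step 27. [r3c9∈{2}] r3c9 has the single candidate 2 ⇒ r3c9=2.
Step 28. [r6c6∈{9}] nothing but 9 survives at r6c6, so r6c6=9.
Step 29. [r1c5∈{9}] only 9 remains possible at r1c5 ⇒ r1c5=9.
Step 30. [r1c9∈{5}] nothing but 5 survives at r1c9. So r1c9=5.
Step 31. [r9c6∈{6}] only 6 remains possible at r9c6, so r9c6=6.
Step 32. [r1c7∈{7}] only 7 remains possible at r1c7. So r1c7=7.
Step 33. [r2c8∈{3}] nothing but 3 survives at r2c8 ⇒ r2c8=3.
Step 34. [r7c5∈{4}] r7c5 is down to just 4. So r7c5=4.
Step 35. [r8c1∈{6}] nothing but 6 survives at r8c1. So r8c1=6.
Step 36. [r8c2∈{4}] r8c2 is down to just 4, so r8c2=4.
Step 37. [r7c6∈{2}] r7c6's peers cover all but 2. So r7c6=2.
Step 38. [r3c8∈{6}] r3c8 is down to just 6, so r3c8=6.
Step 39. [r7c1∈{7}] r7c1 has the single candidate 7, so r7c1=7.

Answer: 1 2 8 6 9 3 7 4 5 / 4 9 6 2 7 5 8 3 1 / 3 5 7 8 1 4 9 6 2 / 8 3 5 4 2 7 1 9 6 / 9 6 4 5 8 1 2 7 3 / 2 7 1 3 6 9 5 8 4 / 7 8 3 1 4 2 6 5 9 / 6 4 2 9 5 8 3 1 7 / 5 1 9 7 3 6 4 2 8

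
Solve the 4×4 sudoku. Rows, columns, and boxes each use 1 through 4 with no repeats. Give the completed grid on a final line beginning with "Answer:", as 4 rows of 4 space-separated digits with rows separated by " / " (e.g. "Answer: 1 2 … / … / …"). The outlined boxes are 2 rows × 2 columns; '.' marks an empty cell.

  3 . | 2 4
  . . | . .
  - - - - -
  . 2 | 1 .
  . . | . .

Step 1. [r4c2∈{1,3,4}] in col 2, 3 fits only at r4c2. So r4c2=3.
Step 2. [r2c4∈{1,3}] 1 has one home in col 4: r2c4. So r2c4=1.
Step 3. [r3c1∈{4}] r3c1 has the single candidate 4, so r3c1=4.
Step 4. [r4c4∈{2}] nothing but 2 survives at r4c4, so r4c4=2.
Step 5. [r4c3∈{4}] nothing but 4 survives at r4c3 ⇒ r4c3=4.
Step 6. [r3c4∈{3}] r3c4 has the single candidate 3 ⇒ r3c4=3.
Step 7. [r2c2∈{4}] r2c2 has the single candidate 4 ⇒ r2c2=4.
Step 8. [r2c3∈{3}] r2c3's peers cover all but 3, so r2c3=3.
Step 9. [r1c2∈{1}] only 1 remains possible at r1c2. So r1c2=1.
Step 10. [r2c1∈{2}] r2c1's peers cover all but 2 ⇒ r2c1=2.
Step 11. [r4c1∈{1}] r4c1's peers cover all but 1 ⇒ r4c1=1.

Answer: 3 1 2 4 / 2 4 3 1 / 4 2 1 3 / 1 3 4 2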